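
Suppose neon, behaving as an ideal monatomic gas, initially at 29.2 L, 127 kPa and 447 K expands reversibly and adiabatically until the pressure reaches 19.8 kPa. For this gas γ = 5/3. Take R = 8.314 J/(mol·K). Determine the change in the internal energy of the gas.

-2920 J

n = P₁V₁/(RT₁) = 127×29.2/(8.314×447) = 0.998 mol.
Adiabatic: T₂/T₁ = (P₂/P₁)^((γ−1)/γ) ⇒ T₂ = 447×(0.156)^0.400 = 213 K; V₂ = 89.1 L.
For an ideal gas ΔU = nCvΔT with Cv = (3/2)R = 12.5 J/(mol·K).
ΔU = 0.998×12.5×(213−447) = -2920 J.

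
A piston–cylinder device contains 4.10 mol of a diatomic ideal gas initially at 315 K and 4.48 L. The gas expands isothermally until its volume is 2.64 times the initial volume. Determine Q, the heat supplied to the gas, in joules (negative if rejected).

10400 J

P₁ = nRT₁/V₁ = 4.10×8.314×315/4.48 = 2400 kPa.
Isothermal: T stays 315 K; PV = const ⇒ V₂ = 11.8 L, P₂ = 908 kPa.
ΔU = 0 (ideal gas, T constant).
W = nRT ln(V₂/V₁) = 4.10×8.314×315×ln(2.64) = 10400 J.
Q = ΔU + W = 10400 J.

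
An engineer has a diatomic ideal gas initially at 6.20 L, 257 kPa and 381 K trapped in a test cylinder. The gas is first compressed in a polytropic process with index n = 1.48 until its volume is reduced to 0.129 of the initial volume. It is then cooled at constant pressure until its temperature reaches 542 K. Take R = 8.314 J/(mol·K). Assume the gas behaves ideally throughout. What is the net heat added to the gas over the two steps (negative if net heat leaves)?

n = P₁V₁/(RT₁) = 257×6.20/(8.314×381) = 0.503 mol.
Step 1 — Polytropic n=1.48: T₂ = T₁(V₁/V₂)^(n−1) = 381×(7.75)^0.48 = 1020 K; P₂ = P₁(V₁/V₂)^n = 5320 kPa.
W = (P₁V₁−P₂V₂)/(n−1) = (257×6.20−5320×0.800)/0.48 = -5550 J.
ΔU = nCvΔT = 0.503×20.8×(1020−381) = 6660 J.
Q = ΔU + W = 1110 J.
State after step 1: P = 5320 kPa, V = 0.800 L, T = 1020 K.
Step 2 — Isobaric: P stays 5320 kPa; V/T = const ⇒ T₂ = 542 K, V₂ = 0.426 L.
W = PΔV = 5320×(0.426−0.800) kPa·L = -1990 J.
ΔU = nCvΔT = 0.503×20.8×(542−1020) = -4980 J.
Q = ΔU + W = nCpΔT = -6970 J.
Net over both steps: W = -7540 J, Q = -5860 J, ΔU = 1680 J.

-5860 J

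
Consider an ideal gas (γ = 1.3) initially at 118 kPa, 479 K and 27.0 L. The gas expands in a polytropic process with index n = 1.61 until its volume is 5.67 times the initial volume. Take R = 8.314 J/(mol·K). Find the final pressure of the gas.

7.22 kPa

Polytropic n=1.61: T₂ = T₁(V₁/V₂)^(n−1) = 479×(0.176)^0.61 = 166 K; P₂ = P₁(V₁/V₂)^n = 7.22 kPa.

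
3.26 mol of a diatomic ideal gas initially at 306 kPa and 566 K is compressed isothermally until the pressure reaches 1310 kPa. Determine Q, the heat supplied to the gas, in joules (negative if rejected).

V₁ = nRT₁/P₁ = 3.26×8.314×566/306 = 50.1 L.
Isothermal: T stays 566 K; PV = const ⇒ V₂ = 11.7 L, P₂ = 1310 kPa.
ΔU = 0 (ideal gas, T constant).
W = nRT ln(V₂/V₁) = 3.26×8.314×566×ln(0.234) = -22300 J.
Q = ΔU + W = -22300 J.

-22300 J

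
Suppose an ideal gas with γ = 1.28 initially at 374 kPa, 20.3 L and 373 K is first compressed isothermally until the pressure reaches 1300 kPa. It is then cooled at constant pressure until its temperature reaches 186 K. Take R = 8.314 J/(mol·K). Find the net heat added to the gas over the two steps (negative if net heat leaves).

-26900 J

n = P₁V₁/(RT₁) = 374×20.3/(8.314×373) = 2.45 mol.
Step 1 — Isothermal: T stays 373 K; PV = const ⇒ V₂ = 5.84 L, P₂ = 1300 kPa.
ΔU = 0 (ideal gas, T constant).
W = nRT ln(V₂/V₁) = 2.45×8.314×373×ln(0.288) = -9460 J.
Q = ΔU + W = -9460 J.
State after step 1: P = 1300 kPa, V = 5.84 L, T = 373 K.
Step 2 — Isobaric: P stays 1300 kPa; V/T = const ⇒ T₂ = 186 K, V₂ = 2.91 L.
W = PΔV = 1300×(2.91−5.84) kPa·L = -3810 J.
ΔU = nCvΔT = 2.45×29.7×(186−373) = -13600 J.
Q = ΔU + W = nCpΔT = -17400 J.
Net over both steps: W = -13300 J, Q = -26900 J, ΔU = -13600 J.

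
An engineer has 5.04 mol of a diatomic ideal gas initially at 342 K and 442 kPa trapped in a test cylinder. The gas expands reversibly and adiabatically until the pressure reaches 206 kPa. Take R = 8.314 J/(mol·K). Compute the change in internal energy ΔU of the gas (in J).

-7020 J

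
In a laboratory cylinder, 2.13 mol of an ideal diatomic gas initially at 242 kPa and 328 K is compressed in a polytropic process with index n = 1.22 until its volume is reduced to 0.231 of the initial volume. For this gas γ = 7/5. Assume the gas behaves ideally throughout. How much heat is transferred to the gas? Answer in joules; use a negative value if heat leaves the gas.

-4520 J

V₁ = nRT₁/P₁ = 2.13×8.314×328/242 = 24.0 L.
Polytropic n=1.22: T₂ = T₁(V₁/V₂)^(n−1) = 328×(4.33)^0.22 = 453 K; P₂ = P₁(V₁/V₂)^n = 1450 kPa.
W = (P₁V₁−P₂V₂)/(n−1) = (242×24.0−1450×5.54)/0.22 = -10000 J.
ΔU = nCvΔT = 2.13×20.8×(453−328) = 5520 J.
Q = ΔU + W = -4520 J.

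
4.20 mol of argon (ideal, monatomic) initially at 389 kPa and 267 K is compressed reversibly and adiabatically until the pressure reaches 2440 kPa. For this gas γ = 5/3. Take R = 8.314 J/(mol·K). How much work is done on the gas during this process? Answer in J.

15200 J

V₁ = nRT₁/P₁ = 4.20×8.314×267/389 = 24.0 L.
Adiabatic: T₂/T₁ = (P₂/P₁)^((γ−1)/γ) ⇒ T₂ = 267×(6.27)^0.400 = 557 K; V₂ = 7.96 L.
ΔU = nCvΔT = 4.20×12.5×(557−267) = 15200 J.
Q = 0 for an adiabatic process, so W = −ΔU = -15200 J.
Work done on the gas = −W_by = 15200 J.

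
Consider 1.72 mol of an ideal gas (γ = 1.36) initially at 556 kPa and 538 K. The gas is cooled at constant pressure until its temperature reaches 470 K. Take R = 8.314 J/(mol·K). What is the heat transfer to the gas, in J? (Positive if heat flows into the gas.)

-3670 J

V₁ = nRT₁/P₁ = 1.72×8.314×538/556 = 13.8 L.
Isobaric: P stays 556 kPa; V/T = const ⇒ T₂ = 470 K, V₂ = 12.1 L.
W = PΔV = 556×(12.1−13.8) kPa·L = -972 J.
ΔU = nCvΔT = 1.72×23.1×(470−538) = -2700 J.
Q = ΔU + W = nCpΔT = -3670 J.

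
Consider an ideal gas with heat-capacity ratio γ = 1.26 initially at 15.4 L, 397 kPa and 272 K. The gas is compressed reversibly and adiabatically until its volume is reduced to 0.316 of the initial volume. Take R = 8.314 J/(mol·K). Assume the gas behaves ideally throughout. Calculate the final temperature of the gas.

Adiabatic: TV^(γ−1) = const ⇒ T₂ = 272×(3.16)^0.260 = 367 K; PV^γ = const ⇒ P₂ = 1700 kPa.

367 K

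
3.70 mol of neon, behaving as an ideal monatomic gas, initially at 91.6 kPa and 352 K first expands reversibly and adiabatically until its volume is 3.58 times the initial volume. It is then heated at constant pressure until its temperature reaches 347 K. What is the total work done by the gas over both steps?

15300 J

V₁ = nRT₁/P₁ = 3.70×8.314×352/91.6 = 118 L.
Step 1 — Adiabatic: TV^(γ−1) = const ⇒ T₂ = 352×(0.279)^0.667 = 150 K; PV^γ = const ⇒ P₂ = 10.9 kPa.
ΔU = nCvΔT = 3.70×12.5×(150−352) = -9300 J.
Q = 0 for an adiabatic process, so W = −ΔU = 9300 J.
State after step 1: P = 10.9 kPa, V = 423 L, T = 150 K.
Step 2 — Isobaric: P stays 10.9 kPa; V/T = const ⇒ T₂ = 347 K, V₂ = 976 L.
W = PΔV = 10.9×(976−423) kPa·L = 6050 J.
ΔU = nCvΔT = 3.70×12.5×(347−150) = 9070 J.
Q = ΔU + W = nCpΔT = 15100 J.
Net over both steps: W = 15300 J, Q = 15100 J, ΔU = -231 J.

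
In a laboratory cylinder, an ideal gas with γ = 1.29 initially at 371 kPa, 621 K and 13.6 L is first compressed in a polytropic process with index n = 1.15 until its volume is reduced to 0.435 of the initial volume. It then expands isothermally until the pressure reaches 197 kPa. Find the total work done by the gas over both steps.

n = P₁V₁/(RT₁) = 371×13.6/(8.314×621) = 0.977 mol.
Step 1 — Polytropic n=1.15: T₂ = T₁(V₁/V₂)^(n−1) = 621×(2.30)^0.15 = 704 K; P₂ = P₁(V₁/V₂)^n = 966 kPa.
W = (P₁V₁−P₂V₂)/(n−1) = (371×13.6−966×5.92)/0.15 = -4470 J.
ΔU = nCvΔT = 0.977×28.7×(704−621) = 2310 J.
Q = ΔU + W = -2160 J.
State after step 1: P = 966 kPa, V = 5.92 L, T = 704 K.
Step 2 — Isothermal: T stays 704 K; PV = const ⇒ V₂ = 29.0 L, P₂ = 197 kPa.
ΔU = 0 (ideal gas, T constant).
W = nRT ln(V₂/V₁) = 0.977×8.314×704×ln(4.91) = 9090 J.
Q = ΔU + W = 9090 J.
Net over both steps: W = 4620 J, Q = 6930 J, ΔU = 2310 J.

4620 J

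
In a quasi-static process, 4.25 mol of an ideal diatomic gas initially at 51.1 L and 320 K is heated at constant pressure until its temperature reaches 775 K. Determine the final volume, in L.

124 L

P₁ = nRT₁/V₁ = 4.25×8.314×320/51.1 = 221 kPa.
Isobaric: P stays 221 kPa; V/T = const ⇒ T₂ = 775 K, V₂ = 124 L.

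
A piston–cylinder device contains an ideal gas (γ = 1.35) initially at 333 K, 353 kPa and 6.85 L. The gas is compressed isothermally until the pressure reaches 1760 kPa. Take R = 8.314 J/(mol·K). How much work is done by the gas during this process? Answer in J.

n = P₁V₁/(RT₁) = 353×6.85/(8.314×333) = 0.873 mol.
Isothermal: T stays 333 K; PV = const ⇒ V₂ = 1.37 L, P₂ = 1760 kPa.
W = nRT ln(V₂/V₁) = 0.873×8.314×333×ln(0.201) = -3880 J.

-3880 J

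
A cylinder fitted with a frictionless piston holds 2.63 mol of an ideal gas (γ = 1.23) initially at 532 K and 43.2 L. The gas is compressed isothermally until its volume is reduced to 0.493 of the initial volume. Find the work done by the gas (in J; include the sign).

-8230 J

P₁ = nRT₁/V₁ = 2.63×8.314×532/43.2 = 269 kPa.
Isothermal: T stays 532 K; PV = const ⇒ V₂ = 21.3 L, P₂ = 546 kPa.
W = nRT ln(V₂/V₁) = 2.63×8.314×532×ln(0.493) = -8230 J.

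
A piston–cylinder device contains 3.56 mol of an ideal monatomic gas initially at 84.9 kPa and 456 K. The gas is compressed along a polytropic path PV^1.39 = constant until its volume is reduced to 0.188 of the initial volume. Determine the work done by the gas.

-31800 J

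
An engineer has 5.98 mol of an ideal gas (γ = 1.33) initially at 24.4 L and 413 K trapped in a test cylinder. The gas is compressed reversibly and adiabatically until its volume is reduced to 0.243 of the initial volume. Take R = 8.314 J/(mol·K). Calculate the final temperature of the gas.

659 K

P₁ = nRT₁/V₁ = 5.98×8.314×413/24.4 = 842 kPa.
Adiabatic: TV^(γ−1) = const ⇒ T₂ = 413×(4.12)^0.330 = 659 K; PV^γ = const ⇒ P₂ = 5520 kPa.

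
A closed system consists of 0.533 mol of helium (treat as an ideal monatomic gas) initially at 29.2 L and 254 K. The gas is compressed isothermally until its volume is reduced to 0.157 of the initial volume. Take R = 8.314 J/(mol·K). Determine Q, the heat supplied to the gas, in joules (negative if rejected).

-2080 J

P₁ = nRT₁/V₁ = 0.533×8.314×254/29.2 = 38.5 kPa.
Isothermal: T stays 254 K; PV = const ⇒ V₂ = 4.58 L, P₂ = 246 kPa.
ΔU = 0 (ideal gas, T constant).
W = nRT ln(V₂/V₁) = 0.533×8.314×254×ln(0.157) = -2080 J.
Q = ΔU + W = -2080 J.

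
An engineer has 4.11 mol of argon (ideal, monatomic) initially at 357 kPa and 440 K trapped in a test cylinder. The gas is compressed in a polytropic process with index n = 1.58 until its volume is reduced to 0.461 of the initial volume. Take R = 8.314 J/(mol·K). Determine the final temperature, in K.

V₁ = nRT₁/P₁ = 4.11×8.314×440/357 = 42.1 L.
Polytropic n=1.58: T₂ = T₁(V₁/V₂)^(n−1) = 440×(2.17)^0.58 = 689 K; P₂ = P₁(V₁/V₂)^n = 1210 kPa.

689 K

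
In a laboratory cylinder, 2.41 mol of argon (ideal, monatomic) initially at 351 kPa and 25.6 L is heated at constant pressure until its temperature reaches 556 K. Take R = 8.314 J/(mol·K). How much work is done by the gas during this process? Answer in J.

2150 J

T₁ = P₁V₁/(nR) = 351×25.6/(2.41×8.314) = 448 K.
Isobaric: P stays 351 kPa; V/T = const ⇒ T₂ = 556 K, V₂ = 31.7 L.
W = PΔV = 351×(31.7−25.6) kPa·L = 2150 J.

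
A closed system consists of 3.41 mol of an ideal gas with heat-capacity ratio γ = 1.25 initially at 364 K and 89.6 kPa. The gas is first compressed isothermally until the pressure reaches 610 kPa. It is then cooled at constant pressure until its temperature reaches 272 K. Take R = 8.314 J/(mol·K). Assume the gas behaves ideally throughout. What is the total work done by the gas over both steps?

-22400 J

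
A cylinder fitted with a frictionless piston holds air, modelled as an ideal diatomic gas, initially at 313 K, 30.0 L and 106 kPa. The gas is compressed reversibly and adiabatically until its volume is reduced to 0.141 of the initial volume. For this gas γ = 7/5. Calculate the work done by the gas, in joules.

n = P₁V₁/(RT₁) = 106×30.0/(8.314×313) = 1.22 mol.
Adiabatic: TV^(γ−1) = const ⇒ T₂ = 313×(7.09)^0.400 = 685 K; PV^γ = const ⇒ P₂ = 1650 kPa.
ΔU = nCvΔT = 1.22×20.8×(685−313) = 9460 J.
Q = 0 for an adiabatic process, so W = −ΔU = -9460 J.

-9460 J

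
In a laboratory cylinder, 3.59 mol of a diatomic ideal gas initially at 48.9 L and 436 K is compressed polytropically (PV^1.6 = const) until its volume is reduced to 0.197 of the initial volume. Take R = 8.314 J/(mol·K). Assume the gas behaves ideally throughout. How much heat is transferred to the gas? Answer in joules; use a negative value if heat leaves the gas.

17900 J

P₁ = nRT₁/V₁ = 3.59×8.314×436/48.9 = 266 kPa.
Polytropic n=1.6: T₂ = T₁(V₁/V₂)^(n−1) = 436×(5.08)^0.60 = 1160 K; P₂ = P₁(V₁/V₂)^n = 3580 kPa.
W = (P₁V₁−P₂V₂)/(n−1) = (266×48.9−3580×9.63)/0.60 = -35800 J.
ΔU = nCvΔT = 3.59×20.8×(1160−436) = 53700 J.
Q = ΔU + W = 17900 J.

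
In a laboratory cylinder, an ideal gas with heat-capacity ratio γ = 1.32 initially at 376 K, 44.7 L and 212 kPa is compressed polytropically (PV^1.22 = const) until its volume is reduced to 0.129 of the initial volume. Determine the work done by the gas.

n = P₁V₁/(RT₁) = 212×44.7/(8.314×376) = 3.03 mol.
Polytropic n=1.22: T₂ = T₁(V₁/V₂)^(n−1) = 376×(7.75)^0.22 = 590 K; P₂ = P₁(V₁/V₂)^n = 2580 kPa.
W = (P₁V₁−P₂V₂)/(n−1) = (212×44.7−2580×5.77)/0.22 = -24500 J.

-24500 J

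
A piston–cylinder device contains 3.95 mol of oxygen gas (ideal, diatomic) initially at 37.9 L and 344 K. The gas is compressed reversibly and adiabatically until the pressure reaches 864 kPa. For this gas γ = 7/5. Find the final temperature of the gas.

466 K

P₁ = nRT₁/V₁ = 3.95×8.314×344/37.9 = 298 kPa.
Adiabatic: T₂/T₁ = (P₂/P₁)^((γ−1)/γ) ⇒ T₂ = 344×(2.90)^0.286 = 466 K; V₂ = 17.7 L.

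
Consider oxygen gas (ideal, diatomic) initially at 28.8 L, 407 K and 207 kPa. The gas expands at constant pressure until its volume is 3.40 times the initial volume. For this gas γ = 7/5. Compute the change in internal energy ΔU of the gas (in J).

35800 J

n = P₁V₁/(RT₁) = 207×28.8/(8.314×407) = 1.76 mol.
Isobaric: P stays 207 kPa; V/T = const ⇒ T₂ = 1380 K, V₂ = 97.9 L.
For an ideal gas ΔU = nCvΔT with Cv = (5/2)R = 20.8 J/(mol·K).
ΔU = 1.76×20.8×(1380−407) = 35800 J.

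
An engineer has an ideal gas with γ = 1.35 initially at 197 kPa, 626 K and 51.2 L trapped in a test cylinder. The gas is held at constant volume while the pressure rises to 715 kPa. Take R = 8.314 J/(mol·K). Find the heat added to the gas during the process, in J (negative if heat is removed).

75800 J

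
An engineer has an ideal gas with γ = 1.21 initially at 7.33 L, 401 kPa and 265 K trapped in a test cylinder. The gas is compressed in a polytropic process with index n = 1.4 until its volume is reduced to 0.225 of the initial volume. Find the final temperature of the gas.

481 K

Polytropic n=1.4: T₂ = T₁(V₁/V₂)^(n−1) = 265×(4.44)^0.40 = 481 K; P₂ = P₁(V₁/V₂)^n = 3240 kPa.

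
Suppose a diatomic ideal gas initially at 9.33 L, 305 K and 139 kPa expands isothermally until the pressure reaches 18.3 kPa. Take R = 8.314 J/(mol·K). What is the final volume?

Isothermal: T stays 305 K; PV = const ⇒ V₂ = 70.9 L, P₂ = 18.3 kPa.

70.9 L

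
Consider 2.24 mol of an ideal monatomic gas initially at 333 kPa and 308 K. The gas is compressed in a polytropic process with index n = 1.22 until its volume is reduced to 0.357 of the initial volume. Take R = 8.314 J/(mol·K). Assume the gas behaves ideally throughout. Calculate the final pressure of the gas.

1170 kPa

V₁ = nRT₁/P₁ = 2.24×8.314×308/333 = 17.2 L.
Polytropic n=1.22: T₂ = T₁(V₁/V₂)^(n−1) = 308×(2.80)^0.22 = 386 K; P₂ = P₁(V₁/V₂)^n = 1170 kPa.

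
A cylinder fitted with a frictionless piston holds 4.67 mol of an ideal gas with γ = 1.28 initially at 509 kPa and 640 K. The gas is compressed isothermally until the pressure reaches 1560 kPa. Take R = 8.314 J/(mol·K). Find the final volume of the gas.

15.9 L

V₁ = nRT₁/P₁ = 4.67×8.314×640/509 = 48.8 L.
Isothermal: T stays 640 K; PV = const ⇒ V₂ = 15.9 L, P₂ = 1560 kPa.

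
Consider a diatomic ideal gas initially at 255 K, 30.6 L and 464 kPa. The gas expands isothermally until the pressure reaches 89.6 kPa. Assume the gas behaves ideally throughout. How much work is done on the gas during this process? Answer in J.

-23300 J

n = P₁V₁/(RT₁) = 464×30.6/(8.314×255) = 6.70 mol.
Isothermal: T stays 255 K; PV = const ⇒ V₂ = 158 L, P₂ = 89.6 kPa.
W = nRT ln(V₂/V₁) = 6.70×8.314×255×ln(5.18) = 23300 J.
Work done on the gas = −W_by = -23300 J.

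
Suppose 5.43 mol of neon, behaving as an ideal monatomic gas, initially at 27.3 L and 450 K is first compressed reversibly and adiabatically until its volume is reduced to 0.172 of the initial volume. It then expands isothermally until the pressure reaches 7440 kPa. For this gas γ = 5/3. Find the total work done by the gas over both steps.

-26600 J

P₁ = nRT₁/V₁ = 5.43×8.314×450/27.3 = 744 kPa.
Step 1 — Adiabatic: TV^(γ−1) = const ⇒ T₂ = 450×(5.81)^0.667 = 1450 K; PV^γ = const ⇒ P₂ = 14000 kPa.
ΔU = nCvΔT = 5.43×12.5×(1450−450) = 68100 J.
Q = 0 for an adiabatic process, so W = −ΔU = -68100 J.
State after step 1: P = 14000 kPa, V = 4.70 L, T = 1450 K.
Step 2 — Isothermal: T stays 1450 K; PV = const ⇒ V₂ = 8.83 L, P₂ = 7440 kPa.
ΔU = 0 (ideal gas, T constant).
W = nRT ln(V₂/V₁) = 5.43×8.314×1450×ln(1.88) = 41500 J.
Q = ΔU + W = 41500 J.
Net over both steps: W = -26600 J, Q = 41500 J, ΔU = 68100 J.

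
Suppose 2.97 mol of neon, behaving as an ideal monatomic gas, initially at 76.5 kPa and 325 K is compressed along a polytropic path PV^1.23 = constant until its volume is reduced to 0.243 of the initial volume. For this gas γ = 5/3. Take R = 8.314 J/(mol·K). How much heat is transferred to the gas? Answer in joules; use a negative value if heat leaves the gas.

V₁ = nRT₁/P₁ = 2.97×8.314×325/76.5 = 105 L.
Polytropic n=1.23: T₂ = T₁(V₁/V₂)^(n−1) = 325×(4.12)^0.23 = 450 K; P₂ = P₁(V₁/V₂)^n = 436 kPa.
W = (P₁V₁−P₂V₂)/(n−1) = (76.5×105−436×25.5)/0.23 = -13400 J.
ΔU = nCvΔT = 2.97×12.5×(450−325) = 4630 J.
Q = ΔU + W = -8790 J.

-8790 J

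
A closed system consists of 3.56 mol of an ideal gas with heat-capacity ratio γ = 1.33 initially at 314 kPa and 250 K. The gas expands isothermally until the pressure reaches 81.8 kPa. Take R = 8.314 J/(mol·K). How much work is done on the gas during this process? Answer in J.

V₁ = nRT₁/P₁ = 3.56×8.314×250/314 = 23.6 L.
Isothermal: T stays 250 K; PV = const ⇒ V₂ = 90.5 L, P₂ = 81.8 kPa.
W = nRT ln(V₂/V₁) = 3.56×8.314×250×ln(3.84) = 9950 J.
Work done on the gas = −W_by = -9950 J.

-9950 J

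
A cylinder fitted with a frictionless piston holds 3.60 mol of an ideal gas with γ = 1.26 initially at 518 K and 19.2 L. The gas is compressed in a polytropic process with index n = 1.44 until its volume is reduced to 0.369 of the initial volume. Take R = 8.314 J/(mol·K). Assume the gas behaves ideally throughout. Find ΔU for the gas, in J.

P₁ = nRT₁/V₁ = 3.60×8.314×518/19.2 = 807 kPa.
Polytropic n=1.44: T₂ = T₁(V₁/V₂)^(n−1) = 518×(2.71)^0.44 = 803 K; P₂ = P₁(V₁/V₂)^n = 3390 kPa.
For an ideal gas ΔU = nCvΔT with Cv = R/(γ−1) = 32.0 J/(mol·K).
ΔU = 3.60×32.0×(803−518) = 32800 J.

32800 J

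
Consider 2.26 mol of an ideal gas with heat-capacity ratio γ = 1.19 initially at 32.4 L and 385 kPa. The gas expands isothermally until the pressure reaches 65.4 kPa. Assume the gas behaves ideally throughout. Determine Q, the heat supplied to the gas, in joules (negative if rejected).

22100 J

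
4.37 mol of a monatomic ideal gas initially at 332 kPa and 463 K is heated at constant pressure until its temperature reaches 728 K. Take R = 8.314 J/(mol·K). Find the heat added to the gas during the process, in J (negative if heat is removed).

24100 J

V₁ = nRT₁/P₁ = 4.37×8.314×463/332 = 50.7 L.
Isobaric: P stays 332 kPa; V/T = const ⇒ T₂ = 728 K, V₂ = 79.7 L.
W = PΔV = 332×(79.7−50.7) kPa·L = 9630 J.
ΔU = nCvΔT = 4.37×12.5×(728−463) = 14400 J.
Q = ΔU + W = nCpΔT = 24100 J.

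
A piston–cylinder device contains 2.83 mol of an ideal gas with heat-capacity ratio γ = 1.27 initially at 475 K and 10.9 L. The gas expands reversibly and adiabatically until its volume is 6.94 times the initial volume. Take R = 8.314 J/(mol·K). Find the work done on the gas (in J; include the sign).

P₁ = nRT₁/V₁ = 2.83×8.314×475/10.9 = 1030 kPa.
Adiabatic: TV^(γ−1) = const ⇒ T₂ = 475×(0.144)^0.270 = 282 K; PV^γ = const ⇒ P₂ = 87.6 kPa.
ΔU = nCvΔT = 2.83×30.8×(282−475) = -16900 J.
Q = 0 for an adiabatic process, so W = −ΔU = 16900 J.
Work done on the gas = −W_by = -16900 J.

-16900 J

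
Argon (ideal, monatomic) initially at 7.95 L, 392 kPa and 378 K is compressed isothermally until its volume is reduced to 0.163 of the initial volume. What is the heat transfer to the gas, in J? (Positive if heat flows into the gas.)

-5650 J

n = P₁V₁/(RT₁) = 392×7.95/(8.314×378) = 0.992 mol.
Isothermal: T stays 378 K; PV = const ⇒ V₂ = 1.30 L, P₂ = 2400 kPa.
ΔU = 0 (ideal gas, T constant).
W = nRT ln(V₂/V₁) = 0.992×8.314×378×ln(0.163) = -5650 J.
Q = ΔU + W = -5650 J.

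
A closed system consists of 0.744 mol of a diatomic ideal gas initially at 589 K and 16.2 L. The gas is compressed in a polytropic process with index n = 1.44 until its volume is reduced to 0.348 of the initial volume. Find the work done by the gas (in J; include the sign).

-4890 J

P₁ = nRT₁/V₁ = 0.744×8.314×589/16.2 = 225 kPa.
Polytropic n=1.44: T₂ = T₁(V₁/V₂)^(n−1) = 589×(2.87)^0.44 = 937 K; P₂ = P₁(V₁/V₂)^n = 1030 kPa.
W = (P₁V₁−P₂V₂)/(n−1) = (225×16.2−1030×5.64)/0.44 = -4890 J.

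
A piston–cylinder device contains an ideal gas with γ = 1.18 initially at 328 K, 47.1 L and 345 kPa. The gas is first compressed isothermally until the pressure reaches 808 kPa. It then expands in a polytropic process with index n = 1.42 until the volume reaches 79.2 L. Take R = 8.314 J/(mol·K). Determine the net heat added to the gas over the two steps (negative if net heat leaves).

-36400 J

n = P₁V₁/(RT₁) = 345×47.1/(8.314×328) = 5.96 mol.
Step 1 — Isothermal: T stays 328 K; PV = const ⇒ V₂ = 20.1 L, P₂ = 808 kPa.
ΔU = 0 (ideal gas, T constant).
W = nRT ln(V₂/V₁) = 5.96×8.314×328×ln(0.427) = -13800 J.
Q = ΔU + W = -13800 J.
State after step 1: P = 808 kPa, V = 20.1 L, T = 328 K.
Step 2 — Polytropic n=1.42: T₂ = T₁(V₁/V₂)^(n−1) = 328×(0.254)^0.42 = 184 K; P₂ = P₁(V₁/V₂)^n = 115 kPa.
W = (P₁V₁−P₂V₂)/(n−1) = (808×20.1−115×79.2)/0.42 = 16900 J.
ΔU = nCvΔT = 5.96×46.2×(184−328) = -39500 J.
Q = ΔU + W = -22600 J.
Net over both steps: W = 3110 J, Q = -36400 J, ΔU = -39500 J.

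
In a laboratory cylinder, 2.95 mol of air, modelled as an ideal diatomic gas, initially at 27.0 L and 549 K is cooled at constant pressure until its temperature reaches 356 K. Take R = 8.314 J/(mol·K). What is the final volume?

P₁ = nRT₁/V₁ = 2.95×8.314×549/27.0 = 499 kPa.
Isobaric: P stays 499 kPa; V/T = const ⇒ T₂ = 356 K, V₂ = 17.5 L.

17.5 L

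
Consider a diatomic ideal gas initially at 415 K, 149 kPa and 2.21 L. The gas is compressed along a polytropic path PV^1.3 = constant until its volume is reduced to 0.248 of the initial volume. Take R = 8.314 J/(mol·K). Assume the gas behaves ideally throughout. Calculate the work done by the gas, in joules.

-570 J

n = P₁V₁/(RT₁) = 149×2.21/(8.314×415) = 0.0954 mol.
Polytropic n=1.3: T₂ = T₁(V₁/V₂)^(n−1) = 415×(4.03)^0.30 = 631 K; P₂ = P₁(V₁/V₂)^n = 913 kPa.
W = (P₁V₁−P₂V₂)/(n−1) = (149×2.21−913×0.548)/0.30 = -570 J.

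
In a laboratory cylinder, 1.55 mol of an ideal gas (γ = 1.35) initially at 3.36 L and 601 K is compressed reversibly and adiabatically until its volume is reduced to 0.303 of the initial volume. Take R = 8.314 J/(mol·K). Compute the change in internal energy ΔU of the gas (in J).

11500 J

P₁ = nRT₁/V₁ = 1.55×8.314×601/3.36 = 2310 kPa.
Adiabatic: TV^(γ−1) = const ⇒ T₂ = 601×(3.30)^0.350 = 913 K; PV^γ = const ⇒ P₂ = 11600 kPa.
For an ideal gas ΔU = nCvΔT with Cv = R/(γ−1) = 23.8 J/(mol·K).
ΔU = 1.55×23.8×(913−601) = 11500 J.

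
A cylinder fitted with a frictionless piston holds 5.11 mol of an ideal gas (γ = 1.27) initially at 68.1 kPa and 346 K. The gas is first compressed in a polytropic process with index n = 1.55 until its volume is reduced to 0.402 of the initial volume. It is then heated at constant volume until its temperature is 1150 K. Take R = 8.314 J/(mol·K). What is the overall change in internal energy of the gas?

127000 J

V₁ = nRT₁/P₁ = 5.11×8.314×346/68.1 = 216 L.
Step 1 — Polytropic n=1.55: T₂ = T₁(V₁/V₂)^(n−1) = 346×(2.49)^0.55 = 571 K; P₂ = P₁(V₁/V₂)^n = 280 kPa.
W = (P₁V₁−P₂V₂)/(n−1) = (68.1×216−280×86.8)/0.55 = -17400 J.
ΔU = nCvΔT = 5.11×30.8×(571−346) = 35400 J.
Q = ΔU + W = 18000 J.
State after step 1: P = 280 kPa, V = 86.8 L, T = 571 K.
Step 2 — Isochoric: V stays 86.8 L; P/T = const ⇒ T₂ = 1150 K, P₂ = 563 kPa.
W = 0 (no volume change).
ΔU = nCvΔT = 5.11×30.8×(1150−571) = 91100 J.
Q = ΔU = 91100 J.
Net over both steps: W = -17400 J, Q = 109000 J, ΔU = 127000 J.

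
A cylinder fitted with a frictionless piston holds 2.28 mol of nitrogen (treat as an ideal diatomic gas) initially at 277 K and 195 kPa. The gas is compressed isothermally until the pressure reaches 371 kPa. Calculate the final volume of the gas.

14.2 L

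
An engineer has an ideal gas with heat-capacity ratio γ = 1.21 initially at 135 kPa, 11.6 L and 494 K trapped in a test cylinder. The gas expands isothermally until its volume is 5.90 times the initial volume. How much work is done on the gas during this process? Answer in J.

n = P₁V₁/(RT₁) = 135×11.6/(8.314×494) = 0.381 mol.
Isothermal: T stays 494 K; PV = const ⇒ V₂ = 68.4 L, P₂ = 22.9 kPa.
W = nRT ln(V₂/V₁) = 0.381×8.314×494×ln(5.90) = 2780 J.
Work done on the gas = −W_by = -2780 J.

-2780 J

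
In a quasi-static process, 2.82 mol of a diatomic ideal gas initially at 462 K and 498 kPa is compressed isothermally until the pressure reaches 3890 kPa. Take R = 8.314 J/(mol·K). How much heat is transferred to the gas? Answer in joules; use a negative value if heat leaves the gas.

-22300 J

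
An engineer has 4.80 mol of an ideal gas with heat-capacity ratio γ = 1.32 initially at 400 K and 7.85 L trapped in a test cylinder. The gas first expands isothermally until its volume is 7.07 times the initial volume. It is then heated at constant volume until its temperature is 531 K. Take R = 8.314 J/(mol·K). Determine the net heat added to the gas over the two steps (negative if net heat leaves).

47600 J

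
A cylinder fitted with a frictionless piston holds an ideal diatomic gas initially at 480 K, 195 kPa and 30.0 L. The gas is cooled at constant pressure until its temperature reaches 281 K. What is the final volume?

17.6 L

Isobaric: P stays 195 kPa; V/T = const ⇒ T₂ = 281 K, V₂ = 17.6 L.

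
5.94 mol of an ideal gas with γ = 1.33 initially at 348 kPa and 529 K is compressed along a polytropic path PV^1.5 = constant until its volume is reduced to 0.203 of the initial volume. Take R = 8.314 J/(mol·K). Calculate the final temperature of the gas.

1170 K

V₁ = nRT₁/P₁ = 5.94×8.314×529/348 = 75.1 L.
Polytropic n=1.5: T₂ = T₁(V₁/V₂)^(n−1) = 529×(4.93)^0.50 = 1170 K; P₂ = P₁(V₁/V₂)^n = 3800 kPa.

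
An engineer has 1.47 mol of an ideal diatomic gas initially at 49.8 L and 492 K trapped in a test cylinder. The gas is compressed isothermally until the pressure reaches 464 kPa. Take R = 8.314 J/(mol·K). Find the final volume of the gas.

13.0 L

P₁ = nRT₁/V₁ = 1.47×8.314×492/49.8 = 121 kPa.
Isothermal: T stays 492 K; PV = const ⇒ V₂ = 13.0 L, P₂ = 464 kPa.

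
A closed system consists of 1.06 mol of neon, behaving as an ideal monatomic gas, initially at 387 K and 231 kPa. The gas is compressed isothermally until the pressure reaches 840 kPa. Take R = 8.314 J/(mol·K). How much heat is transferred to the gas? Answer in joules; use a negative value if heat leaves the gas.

V₁ = nRT₁/P₁ = 1.06×8.314×387/231 = 14.8 L.
Isothermal: T stays 387 K; PV = const ⇒ V₂ = 4.06 L, P₂ = 840 kPa.
ΔU = 0 (ideal gas, T constant).
W = nRT ln(V₂/V₁) = 1.06×8.314×387×ln(0.275) = -4400 J.
Q = ΔU + W = -4400 J.

-4400 J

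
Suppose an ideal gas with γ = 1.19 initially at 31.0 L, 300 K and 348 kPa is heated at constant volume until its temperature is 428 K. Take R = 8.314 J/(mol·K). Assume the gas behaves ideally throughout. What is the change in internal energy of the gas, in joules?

24200 J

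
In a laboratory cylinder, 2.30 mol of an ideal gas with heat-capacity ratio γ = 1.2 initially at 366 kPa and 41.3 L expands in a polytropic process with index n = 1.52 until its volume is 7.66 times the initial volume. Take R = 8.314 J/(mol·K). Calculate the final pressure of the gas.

T₁ = P₁V₁/(nR) = 366×41.3/(2.30×8.314) = 790 K.
Polytropic n=1.52: T₂ = T₁(V₁/V₂)^(n−1) = 790×(0.131)^0.52 = 274 K; P₂ = P₁(V₁/V₂)^n = 16.6 kPa.

16.6 kPa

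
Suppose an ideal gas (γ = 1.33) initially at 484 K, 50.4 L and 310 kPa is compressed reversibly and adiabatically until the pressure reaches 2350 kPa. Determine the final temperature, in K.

800 K

Adiabatic: T₂/T₁ = (P₂/P₁)^((γ−1)/γ) ⇒ T₂ = 484×(7.58)^0.248 = 800 K; V₂ = 11.0 L.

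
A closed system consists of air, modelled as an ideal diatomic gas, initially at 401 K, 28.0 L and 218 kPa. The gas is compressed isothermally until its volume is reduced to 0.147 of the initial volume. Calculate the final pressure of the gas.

Isothermal: T stays 401 K; PV = const ⇒ V₂ = 4.12 L, P₂ = 1480 kPa.

1480 kPa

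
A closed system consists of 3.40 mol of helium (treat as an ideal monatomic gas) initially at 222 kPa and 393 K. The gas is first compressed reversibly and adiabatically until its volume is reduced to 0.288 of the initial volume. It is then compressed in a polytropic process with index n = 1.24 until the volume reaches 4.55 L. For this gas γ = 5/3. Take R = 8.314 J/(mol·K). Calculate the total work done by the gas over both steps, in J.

-55400 J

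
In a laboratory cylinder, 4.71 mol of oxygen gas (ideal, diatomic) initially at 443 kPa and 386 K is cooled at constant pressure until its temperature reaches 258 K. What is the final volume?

V₁ = nRT₁/P₁ = 4.71×8.314×386/443 = 34.1 L.
Isobaric: P stays 443 kPa; V/T = const ⇒ T₂ = 258 K, V₂ = 22.8 L.

22.8 L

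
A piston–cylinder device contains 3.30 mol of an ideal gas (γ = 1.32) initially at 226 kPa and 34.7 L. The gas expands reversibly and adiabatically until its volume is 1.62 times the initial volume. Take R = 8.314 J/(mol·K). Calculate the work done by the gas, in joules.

T₁ = P₁V₁/(nR) = 226×34.7/(3.30×8.314) = 286 K.
Adiabatic: TV^(γ−1) = const ⇒ T₂ = 286×(0.617)^0.320 = 245 K; PV^γ = const ⇒ P₂ = 120 kPa.
ΔU = nCvΔT = 3.30×26.0×(245−286) = -3510 J.
Q = 0 for an adiabatic process, so W = −ΔU = 3510 J.

3510 J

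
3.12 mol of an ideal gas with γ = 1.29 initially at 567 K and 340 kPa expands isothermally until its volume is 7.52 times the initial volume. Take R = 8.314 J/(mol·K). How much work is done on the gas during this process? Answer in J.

V₁ = nRT₁/P₁ = 3.12×8.314×567/340 = 43.3 L.
Isothermal: T stays 567 K; PV = const ⇒ V₂ = 325 L, P₂ = 45.2 kPa.
W = nRT ln(V₂/V₁) = 3.12×8.314×567×ln(7.52) = 29700 J.
Work done on the gas = −W_by = -29700 J.

-29700 J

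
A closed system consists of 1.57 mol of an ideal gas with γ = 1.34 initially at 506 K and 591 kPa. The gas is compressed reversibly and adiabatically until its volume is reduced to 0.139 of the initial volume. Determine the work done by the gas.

V₁ = nRT₁/P₁ = 1.57×8.314×506/591 = 11.2 L.
Adiabatic: TV^(γ−1) = const ⇒ T₂ = 506×(7.19)^0.340 = 990 K; PV^γ = const ⇒ P₂ = 8320 kPa.
ΔU = nCvΔT = 1.57×24.5×(990−506) = 18600 J.
Q = 0 for an adiabatic process, so W = −ΔU = -18600 J.

-18600 J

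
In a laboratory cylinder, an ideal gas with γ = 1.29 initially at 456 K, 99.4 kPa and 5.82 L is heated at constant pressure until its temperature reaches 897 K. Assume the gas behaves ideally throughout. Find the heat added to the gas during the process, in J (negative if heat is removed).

2490 J

n = P₁V₁/(RT₁) = 99.4×5.82/(8.314×456) = 0.153 mol.
Isobaric: P stays 99.4 kPa; V/T = const ⇒ T₂ = 897 K, V₂ = 11.4 L.
W = PΔV = 99.4×(11.4−5.82) kPa·L = 559 J.
ΔU = nCvΔT = 0.153×28.7×(897−456) = 1930 J.
Q = ΔU + W = nCpΔT = 2490 J.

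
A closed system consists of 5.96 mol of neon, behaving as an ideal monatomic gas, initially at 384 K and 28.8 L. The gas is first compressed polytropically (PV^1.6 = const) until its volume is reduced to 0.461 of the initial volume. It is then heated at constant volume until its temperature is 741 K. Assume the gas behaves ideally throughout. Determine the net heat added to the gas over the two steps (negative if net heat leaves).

P₁ = nRT₁/V₁ = 5.96×8.314×384/28.8 = 661 kPa.
Step 1 — Polytropic n=1.6: T₂ = T₁(V₁/V₂)^(n−1) = 384×(2.17)^0.60 = 611 K; P₂ = P₁(V₁/V₂)^n = 2280 kPa.
W = (P₁V₁−P₂V₂)/(n−1) = (661×28.8−2280×13.3)/0.60 = -18800 J.
ΔU = nCvΔT = 5.96×12.5×(611−384) = 16900 J.
Q = ΔU + W = -1880 J.
State after step 1: P = 2280 kPa, V = 13.3 L, T = 611 K.
Step 2 — Isochoric: V stays 13.3 L; P/T = const ⇒ T₂ = 741 K, P₂ = 2770 kPa.
W = 0 (no volume change).
ΔU = nCvΔT = 5.96×12.5×(741−611) = 9660 J.
Q = ΔU = 9660 J.
Net over both steps: W = -18800 J, Q = 7780 J, ΔU = 26500 J.

7780 J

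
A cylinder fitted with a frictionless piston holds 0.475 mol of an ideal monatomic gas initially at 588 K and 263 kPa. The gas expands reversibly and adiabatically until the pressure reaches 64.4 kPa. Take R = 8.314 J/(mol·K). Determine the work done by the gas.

V₁ = nRT₁/P₁ = 0.475×8.314×588/263 = 8.83 L.
Adiabatic: T₂/T₁ = (P₂/P₁)^((γ−1)/γ) ⇒ T₂ = 588×(0.245)^0.400 = 335 K; V₂ = 20.5 L.
ΔU = nCvΔT = 0.475×12.5×(335−588) = -1500 J.
Q = 0 for an adiabatic process, so W = −ΔU = 1500 J.

1500 J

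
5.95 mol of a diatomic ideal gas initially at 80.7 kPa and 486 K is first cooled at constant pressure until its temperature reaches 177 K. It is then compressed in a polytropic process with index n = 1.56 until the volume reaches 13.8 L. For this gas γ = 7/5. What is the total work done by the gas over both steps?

V₁ = nRT₁/P₁ = 5.95×8.314×486/80.7 = 298 L.
Step 1 — Isobaric: P stays 80.7 kPa; V/T = const ⇒ T₂ = 177 K, V₂ = 108 L.
W = PΔV = 80.7×(108−298) kPa·L = -15300 J.
ΔU = nCvΔT = 5.95×20.8×(177−486) = -38200 J.
Q = ΔU + W = nCpΔT = -53500 J.
State after step 1: P = 80.7 kPa, V = 108 L, T = 177 K.
Step 2 — Polytropic n=1.56: T₂ = T₁(V₁/V₂)^(n−1) = 177×(7.86)^0.56 = 562 K; P₂ = P₁(V₁/V₂)^n = 2010 kPa.
W = (P₁V₁−P₂V₂)/(n−1) = (80.7×108−2010×13.8)/0.56 = -34000 J.
ΔU = nCvΔT = 5.95×20.8×(562−177) = 47600 J.
Q = ΔU + W = 13600 J.
Net over both steps: W = -49300 J, Q = -39900 J, ΔU = 9360 J.

-49300 J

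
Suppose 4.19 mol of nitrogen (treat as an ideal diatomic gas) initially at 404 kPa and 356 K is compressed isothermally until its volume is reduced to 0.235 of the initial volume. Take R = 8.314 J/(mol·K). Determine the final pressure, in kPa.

1720 kPa

V₁ = nRT₁/P₁ = 4.19×8.314×356/404 = 30.7 L.
Isothermal: T stays 356 K; PV = const ⇒ V₂ = 7.21 L, P₂ = 1720 kPa.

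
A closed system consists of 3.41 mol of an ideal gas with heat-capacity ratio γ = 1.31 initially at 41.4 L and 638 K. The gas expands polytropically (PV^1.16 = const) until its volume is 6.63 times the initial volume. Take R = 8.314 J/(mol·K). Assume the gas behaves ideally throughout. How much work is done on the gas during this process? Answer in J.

P₁ = nRT₁/V₁ = 3.41×8.314×638/41.4 = 437 kPa.
Polytropic n=1.16: T₂ = T₁(V₁/V₂)^(n−1) = 638×(0.151)^0.16 = 471 K; P₂ = P₁(V₁/V₂)^n = 48.7 kPa.
W = (P₁V₁−P₂V₂)/(n−1) = (437×41.4−48.7×274)/0.16 = 29500 J.
Work done on the gas = −W_by = -29500 J.

-29500 J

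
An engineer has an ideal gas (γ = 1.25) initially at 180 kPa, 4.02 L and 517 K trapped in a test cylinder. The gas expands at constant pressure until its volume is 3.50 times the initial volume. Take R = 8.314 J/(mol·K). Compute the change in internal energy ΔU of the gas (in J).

7240 J

n = P₁V₁/(RT₁) = 180×4.02/(8.314×517) = 0.168 mol.
Isobaric: P stays 180 kPa; V/T = const ⇒ T₂ = 1810 K, V₂ = 14.1 L.
For an ideal gas ΔU = nCvΔT with Cv = R/(γ−1) = 33.3 J/(mol·K).
ΔU = 0.168×33.3×(1810−517) = 7240 J.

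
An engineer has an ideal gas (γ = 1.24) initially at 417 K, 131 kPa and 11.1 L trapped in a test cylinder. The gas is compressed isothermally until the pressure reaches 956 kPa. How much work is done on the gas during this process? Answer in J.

2890 J

n = P₁V₁/(RT₁) = 131×11.1/(8.314×417) = 0.419 mol.
Isothermal: T stays 417 K; PV = const ⇒ V₂ = 1.52 L, P₂ = 956 kPa.
W = nRT ln(V₂/V₁) = 0.419×8.314×417×ln(0.137) = -2890 J.
Work done on the gas = −W_by = 2890 J.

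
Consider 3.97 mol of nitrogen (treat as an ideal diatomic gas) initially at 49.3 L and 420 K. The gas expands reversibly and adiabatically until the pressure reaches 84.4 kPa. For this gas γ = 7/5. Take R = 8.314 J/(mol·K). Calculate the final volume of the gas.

116 L

P₁ = nRT₁/V₁ = 3.97×8.314×420/49.3 = 281 kPa.
Adiabatic: T₂/T₁ = (P₂/P₁)^((γ−1)/γ) ⇒ T₂ = 420×(0.300)^0.286 = 298 K; V₂ = 116 L.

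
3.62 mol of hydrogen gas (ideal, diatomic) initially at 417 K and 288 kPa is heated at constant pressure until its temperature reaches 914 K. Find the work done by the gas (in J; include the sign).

V₁ = nRT₁/P₁ = 3.62×8.314×417/288 = 43.6 L.
Isobaric: P stays 288 kPa; V/T = const ⇒ T₂ = 914 K, V₂ = 95.5 L.
W = PΔV = 288×(95.5−43.6) kPa·L = 15000 J.

15000 J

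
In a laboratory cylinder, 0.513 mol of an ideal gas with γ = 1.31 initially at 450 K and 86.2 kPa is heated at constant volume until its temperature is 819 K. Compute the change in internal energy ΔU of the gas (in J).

5080 J

V₁ = nRT₁/P₁ = 0.513×8.314×450/86.2 = 22.3 L.
Isochoric: V stays 22.3 L; P/T = const ⇒ T₂ = 819 K, P₂ = 157 kPa.
For an ideal gas ΔU = nCvΔT with Cv = R/(γ−1) = 26.8 J/(mol·K).
ΔU = 0.513×26.8×(819−450) = 5080 J.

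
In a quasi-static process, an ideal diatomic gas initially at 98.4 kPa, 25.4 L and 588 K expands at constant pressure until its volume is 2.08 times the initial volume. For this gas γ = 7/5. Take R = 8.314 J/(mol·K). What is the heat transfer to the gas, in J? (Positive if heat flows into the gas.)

9450 J

n = P₁V₁/(RT₁) = 98.4×25.4/(8.314×588) = 0.511 mol.
Isobaric: P stays 98.4 kPa; V/T = const ⇒ T₂ = 1220 K, V₂ = 52.8 L.
W = PΔV = 98.4×(52.8−25.4) kPa·L = 2700 J.
ΔU = nCvΔT = 0.511×20.8×(1220−588) = 6750 J.
Q = ΔU + W = nCpΔT = 9450 J.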